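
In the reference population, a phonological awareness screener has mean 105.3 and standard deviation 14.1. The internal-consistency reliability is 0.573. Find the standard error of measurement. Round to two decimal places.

SEM = SD · √(1 − ρ) = 14.1 × √0.427 = 14.1 × 0.6535 = 9.214

9.21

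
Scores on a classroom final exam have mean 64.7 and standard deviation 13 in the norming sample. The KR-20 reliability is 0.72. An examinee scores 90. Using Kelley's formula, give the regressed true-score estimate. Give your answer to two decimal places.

T̂ = ρX + (1 − ρ)μ
  = 0.72 × 90 + 0.28 × 64.7
  = 64.80 + 18.116
  = 82.916
  ≈ 82.92

82.92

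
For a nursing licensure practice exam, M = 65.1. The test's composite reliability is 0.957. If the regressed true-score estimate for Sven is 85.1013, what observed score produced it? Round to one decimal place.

86.0

T̂ = ρX + (1 − ρ)μ  ⇒  X = (T̂ − (1 − ρ)μ) / ρ
X = (85.1013 − 0.043 × 65.1) / 0.957 = (85.1013 − 2.7993) / 0.957 = 82.3020 / 0.957 = 86.000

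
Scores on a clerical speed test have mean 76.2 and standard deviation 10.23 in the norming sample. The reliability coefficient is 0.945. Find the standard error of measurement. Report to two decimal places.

SEM = SD · √(1 − ρ) = 10.23 × √0.055 = 10.23 × 0.2345 = 2.399

2.40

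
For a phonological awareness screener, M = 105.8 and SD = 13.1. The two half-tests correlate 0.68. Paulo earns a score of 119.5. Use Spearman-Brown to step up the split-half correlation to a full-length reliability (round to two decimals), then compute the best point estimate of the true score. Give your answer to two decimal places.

116.90

Spearman-Brown: ρ = 2r/(1 + r) = 2(0.68)/(1 + 0.68) = 1.360/1.68 = 0.8095 → 0.81
T̂ = 0.81(119.5) + 0.19(105.8) = 96.795 + 20.102 = 116.897 → 116.90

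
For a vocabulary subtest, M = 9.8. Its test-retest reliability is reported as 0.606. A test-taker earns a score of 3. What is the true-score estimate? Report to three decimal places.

5.679

T̂ = ρX + (1 − ρ)μ
  = 0.606 × 3 + 0.394 × 9.8
  = 1.818 + 3.8612
  = 5.6792
  ≈ 5.679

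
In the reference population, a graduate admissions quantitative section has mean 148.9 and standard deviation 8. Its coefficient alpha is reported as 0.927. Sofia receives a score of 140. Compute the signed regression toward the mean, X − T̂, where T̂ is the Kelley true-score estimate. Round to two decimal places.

-0.65

Weight the observed score by reliability and the mean by (1 − reliability): T̂ = 0.927·140 + 0.073·148.9 = 129.780 + 10.8697 = 140.6497.
X − T̂ = 140 − 140.650 = -0.650 → -0.65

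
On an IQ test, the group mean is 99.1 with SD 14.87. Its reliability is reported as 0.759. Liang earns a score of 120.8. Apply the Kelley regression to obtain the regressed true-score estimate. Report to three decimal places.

115.570

T̂ = 0.759(120.8) + 0.241(99.1) = 91.6872 + 23.8831 = 115.5703 → 115.570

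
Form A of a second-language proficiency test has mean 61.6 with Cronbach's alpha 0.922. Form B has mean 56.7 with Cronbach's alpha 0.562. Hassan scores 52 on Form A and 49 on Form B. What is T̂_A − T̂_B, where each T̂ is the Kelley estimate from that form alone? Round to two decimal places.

0.38

T̂_A = 0.922(52) + 0.078(61.6) = 52.7488
T̂_B = 0.562(49) + 0.438(56.7) = 52.3726
T̂_A − T̂_B = 0.3762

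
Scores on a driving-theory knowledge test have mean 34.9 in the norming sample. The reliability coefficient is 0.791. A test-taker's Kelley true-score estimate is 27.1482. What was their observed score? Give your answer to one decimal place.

25.1

T̂ = ρX + (1 − ρ)μ  ⇒  X = (T̂ − (1 − ρ)μ) / ρ
X = (27.1482 − 0.209 × 34.9) / 0.791 = (27.1482 − 7.2941) / 0.791 = 19.8541 / 0.791 = 25.100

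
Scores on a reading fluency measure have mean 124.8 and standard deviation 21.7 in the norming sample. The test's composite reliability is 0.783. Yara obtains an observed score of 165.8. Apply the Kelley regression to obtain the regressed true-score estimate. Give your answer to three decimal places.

T̂ = ρX + (1 − ρ)μ
  = 0.783 × 165.8 + 0.217 × 124.8
  = 129.8214 + 27.0816
  = 156.9030
  ≈ 156.903

156.903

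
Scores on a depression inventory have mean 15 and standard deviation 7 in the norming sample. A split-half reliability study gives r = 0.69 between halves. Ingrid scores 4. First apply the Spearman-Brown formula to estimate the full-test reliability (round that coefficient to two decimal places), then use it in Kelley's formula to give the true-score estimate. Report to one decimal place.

Spearman-Brown: ρ = 2r/(1 + r) = 2(0.69)/(1 + 0.69) = 1.380/1.69 = 0.8166 → 0.82
T̂ = ρX + (1 − ρ)μ
  = 0.82 × 4 + 0.18 × 15
  = 3.28 + 2.70
  = 5.98
  ≈ 6.0

6.0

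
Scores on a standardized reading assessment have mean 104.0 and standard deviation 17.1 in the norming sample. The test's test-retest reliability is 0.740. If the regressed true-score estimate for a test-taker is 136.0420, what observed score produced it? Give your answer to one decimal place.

147.3

T̂ = ρX + (1 − ρ)μ  ⇒  X = (T̂ − (1 − ρ)μ) / ρ
X = (136.0420 − 0.260 × 104.0) / 0.740 = (136.0420 − 27.0400) / 0.740 = 109.0020 / 0.740 = 147.300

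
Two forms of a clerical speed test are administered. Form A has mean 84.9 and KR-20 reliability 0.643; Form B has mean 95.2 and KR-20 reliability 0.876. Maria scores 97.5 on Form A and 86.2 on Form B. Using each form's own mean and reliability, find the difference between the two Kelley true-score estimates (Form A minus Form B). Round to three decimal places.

T̂_A = 0.643(97.5) + 0.357(84.9) = 93.00180
T̂_B = 0.876(86.2) + 0.124(95.2) = 87.31600
T̂_A − T̂_B = 5.68580

5.686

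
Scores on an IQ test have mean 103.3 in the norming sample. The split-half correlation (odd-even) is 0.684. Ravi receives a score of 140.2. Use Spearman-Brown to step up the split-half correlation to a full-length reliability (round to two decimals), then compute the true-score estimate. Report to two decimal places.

Spearman-Brown: ρ = 2r/(1 + r) = 2(0.684)/(1 + 0.684) = 1.3680/1.684 = 0.8124 → 0.81
Kelley's formula gives T̂ = 0.81·140.2 + 0.19·103.3 = 113.562 + 19.627 = 133.189.

133.19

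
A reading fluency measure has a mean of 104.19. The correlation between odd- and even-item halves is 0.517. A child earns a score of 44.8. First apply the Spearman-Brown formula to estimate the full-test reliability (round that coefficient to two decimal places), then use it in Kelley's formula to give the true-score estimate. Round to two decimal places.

63.80

Spearman-Brown: ρ = 2r/(1 + r) = 2(0.517)/(1 + 0.517) = 1.0340/1.517 = 0.6816 → 0.68
T̂ = ρX + (1 − ρ)μ
  = 0.68 × 44.8 + 0.32 × 104.19
  = 30.464 + 33.3408
  = 63.805
  ≈ 63.80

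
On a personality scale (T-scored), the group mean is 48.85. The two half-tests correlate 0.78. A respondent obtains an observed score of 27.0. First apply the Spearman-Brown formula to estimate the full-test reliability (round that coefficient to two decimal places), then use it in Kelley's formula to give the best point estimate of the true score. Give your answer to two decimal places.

Spearman-Brown: ρ = 2r/(1 + r) = 2(0.78)/(1 + 0.78) = 1.560/1.78 = 0.8764 → 0.88
Kelley's formula gives T̂ = 0.88·27.0 + 0.12·48.85 = 23.760 + 5.8620 = 29.622.

29.62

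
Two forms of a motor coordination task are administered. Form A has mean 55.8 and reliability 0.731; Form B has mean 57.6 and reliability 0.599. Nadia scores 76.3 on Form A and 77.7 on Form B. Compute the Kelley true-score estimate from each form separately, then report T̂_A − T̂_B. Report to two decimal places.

1.15

T̂_A = 0.731(76.3) + 0.269(55.8) = 70.7855
T̂_B = 0.599(77.7) + 0.401(57.6) = 69.6399
T̂_A − T̂_B = 1.1456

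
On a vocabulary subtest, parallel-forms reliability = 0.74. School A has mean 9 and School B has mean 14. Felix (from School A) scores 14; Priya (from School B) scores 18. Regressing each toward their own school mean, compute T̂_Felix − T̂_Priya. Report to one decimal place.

T̂_Felix = 0.74(14) + 0.26(9) = 12.700
T̂_Priya = 0.74(18) + 0.26(14) = 16.960
Difference = 12.700 − 16.960 = -4.260

-4.3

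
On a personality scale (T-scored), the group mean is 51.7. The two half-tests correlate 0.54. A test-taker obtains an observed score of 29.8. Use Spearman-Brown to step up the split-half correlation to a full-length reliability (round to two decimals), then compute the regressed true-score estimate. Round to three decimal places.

Spearman-Brown: ρ = 2r/(1 + r) = 2(0.54)/(1 + 0.54) = 1.080/1.54 = 0.7013 → 0.70
Weight the observed score by reliability and the mean by (1 − reliability): T̂ = 0.70·29.8 + 0.30·51.7 = 20.860 + 15.510 = 36.3700.

36.370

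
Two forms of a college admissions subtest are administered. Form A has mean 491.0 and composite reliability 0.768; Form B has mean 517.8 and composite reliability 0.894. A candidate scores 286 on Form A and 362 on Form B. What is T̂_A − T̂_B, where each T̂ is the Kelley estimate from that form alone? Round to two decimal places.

T̂_A = 0.768(286) + 0.232(491.0) = 333.5600
T̂_B = 0.894(362) + 0.106(517.8) = 378.5148
T̂_A − T̂_B = -44.9548

-44.95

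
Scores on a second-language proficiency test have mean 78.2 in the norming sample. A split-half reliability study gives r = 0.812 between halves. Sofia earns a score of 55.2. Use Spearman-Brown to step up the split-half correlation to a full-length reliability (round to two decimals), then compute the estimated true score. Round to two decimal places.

57.50

Spearman-Brown: ρ = 2r/(1 + r) = 2(0.812)/(1 + 0.812) = 1.6240/1.812 = 0.8962 → 0.90
T̂ = 0.90(55.2) + 0.10(78.2) = 49.680 + 7.820 = 57.500 → 57.50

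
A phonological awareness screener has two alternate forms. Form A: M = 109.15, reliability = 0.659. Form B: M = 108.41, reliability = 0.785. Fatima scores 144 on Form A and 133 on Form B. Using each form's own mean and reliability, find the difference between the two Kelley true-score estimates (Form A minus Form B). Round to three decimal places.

4.403

T̂_A = 0.659(144) + 0.341(109.15) = 132.11615
T̂_B = 0.785(133) + 0.215(108.41) = 127.71315
T̂_A − T̂_B = 4.40300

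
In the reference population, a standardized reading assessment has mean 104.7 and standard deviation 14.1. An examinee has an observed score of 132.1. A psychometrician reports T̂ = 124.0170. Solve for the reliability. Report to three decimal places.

0.705

T̂ = ρX + (1 − ρ)μ  ⇒  T̂ − μ = ρ(X − μ)
ρ = (T̂ − μ)/(X − μ) = (124.0170 − 104.7) / (132.1 − 104.7) = 19.3170 / 27.4 = 0.70500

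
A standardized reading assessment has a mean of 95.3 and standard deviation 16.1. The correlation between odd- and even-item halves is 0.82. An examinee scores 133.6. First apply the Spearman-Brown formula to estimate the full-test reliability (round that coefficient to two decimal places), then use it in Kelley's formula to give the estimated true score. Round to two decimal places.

129.77

Spearman-Brown: ρ = 2r/(1 + r) = 2(0.82)/(1 + 0.82) = 1.640/1.82 = 0.9011 → 0.90
T̂ = ρX + (1 − ρ)μ
  = 0.90 × 133.6 + 0.10 × 95.3
  = 120.240 + 9.530
  = 129.770
  ≈ 129.77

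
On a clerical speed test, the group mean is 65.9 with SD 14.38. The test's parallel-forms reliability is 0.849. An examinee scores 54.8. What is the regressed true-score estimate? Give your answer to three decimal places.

T̂ = 0.849(54.8) + 0.151(65.9) = 46.5252 + 9.9509 = 56.4761 → 56.476

56.476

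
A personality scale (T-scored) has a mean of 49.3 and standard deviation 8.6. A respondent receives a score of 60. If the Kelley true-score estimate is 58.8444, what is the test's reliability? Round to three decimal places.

T̂ = ρX + (1 − ρ)μ  ⇒  T̂ − μ = ρ(X − μ)
ρ = (T̂ − μ)/(X − μ) = (58.8444 − 49.3) / (60 − 49.3) = 9.5444 / 10.7 = 0.89200

0.892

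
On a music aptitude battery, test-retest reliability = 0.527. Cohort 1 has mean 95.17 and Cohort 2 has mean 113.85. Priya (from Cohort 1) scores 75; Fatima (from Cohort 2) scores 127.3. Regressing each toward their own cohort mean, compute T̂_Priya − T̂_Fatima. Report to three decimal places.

-36.398

T̂_Priya = 0.527(75) + 0.473(95.17) = 84.54041
T̂_Fatima = 0.527(127.3) + 0.473(113.85) = 120.93815
Difference = 84.54041 − 120.93815 = -36.39774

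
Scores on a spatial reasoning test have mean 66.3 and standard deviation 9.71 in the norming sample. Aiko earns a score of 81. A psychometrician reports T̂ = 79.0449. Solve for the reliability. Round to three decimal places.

0.867

T̂ = ρX + (1 − ρ)μ  ⇒  T̂ − μ = ρ(X − μ)
ρ = (T̂ − μ)/(X − μ) = (79.0449 − 66.3) / (81 − 66.3) = 12.7449 / 14.7 = 0.86700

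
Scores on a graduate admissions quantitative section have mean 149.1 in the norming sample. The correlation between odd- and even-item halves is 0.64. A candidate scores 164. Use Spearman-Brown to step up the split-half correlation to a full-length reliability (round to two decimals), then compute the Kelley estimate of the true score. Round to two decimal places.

Spearman-Brown: ρ = 2r/(1 + r) = 2(0.64)/(1 + 0.64) = 1.280/1.64 = 0.7805 → 0.78
Regress the observed score toward the mean by the unreliability: T̂ = 0.78·164 + 0.22·149.1 = 127.92 + 32.802 = 160.722.

160.72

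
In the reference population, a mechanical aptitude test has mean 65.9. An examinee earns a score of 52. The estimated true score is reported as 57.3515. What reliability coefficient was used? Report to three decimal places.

T̂ = ρX + (1 − ρ)μ  ⇒  T̂ − μ = ρ(X − μ)
ρ = (T̂ − μ)/(X − μ) = (57.3515 − 65.9) / (52 − 65.9) = -8.5485 / -13.9 = 0.61500

0.615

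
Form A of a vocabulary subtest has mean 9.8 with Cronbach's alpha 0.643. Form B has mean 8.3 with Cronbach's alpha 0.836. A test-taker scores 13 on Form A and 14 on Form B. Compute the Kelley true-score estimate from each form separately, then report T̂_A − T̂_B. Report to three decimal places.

-1.208

T̂_A = 0.643(13) + 0.357(9.8) = 11.85760
T̂_B = 0.836(14) + 0.164(8.3) = 13.06520
T̂_A − T̂_B = -1.20760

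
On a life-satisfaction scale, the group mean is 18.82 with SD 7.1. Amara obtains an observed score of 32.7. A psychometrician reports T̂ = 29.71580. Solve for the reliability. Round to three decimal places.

0.785

T̂ = ρX + (1 − ρ)μ  ⇒  T̂ − μ = ρ(X − μ)
ρ = (T̂ − μ)/(X − μ) = (29.71580 − 18.82) / (32.7 − 18.82) = 10.89580 / 13.88 = 0.78500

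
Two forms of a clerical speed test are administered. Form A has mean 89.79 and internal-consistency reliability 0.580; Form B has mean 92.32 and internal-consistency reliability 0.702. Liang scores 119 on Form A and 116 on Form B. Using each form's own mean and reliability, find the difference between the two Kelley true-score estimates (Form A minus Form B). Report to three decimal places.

T̂_A = 0.580(119) + 0.420(89.79) = 106.73180
T̂_B = 0.702(116) + 0.298(92.32) = 108.94336
T̂_A − T̂_B = -2.21156

-2.212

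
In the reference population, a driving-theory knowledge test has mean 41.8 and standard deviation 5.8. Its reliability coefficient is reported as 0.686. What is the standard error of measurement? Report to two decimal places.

SEM = SD · √(1 − ρ) = 5.8 × √0.314 = 5.8 × 0.5604 = 3.250

3.25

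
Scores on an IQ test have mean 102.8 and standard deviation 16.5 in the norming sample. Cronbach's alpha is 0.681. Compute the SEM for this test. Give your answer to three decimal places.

9.319

SEM = SD · √(1 − ρ) = 16.5 × √0.319 = 16.5 × 0.5648 = 9.3192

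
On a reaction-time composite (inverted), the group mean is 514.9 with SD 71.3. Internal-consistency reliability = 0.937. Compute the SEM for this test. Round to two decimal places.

SEM = SD · √(1 − ρ) = 71.3 × √0.063 = 71.3 × 0.2510 = 17.896

17.90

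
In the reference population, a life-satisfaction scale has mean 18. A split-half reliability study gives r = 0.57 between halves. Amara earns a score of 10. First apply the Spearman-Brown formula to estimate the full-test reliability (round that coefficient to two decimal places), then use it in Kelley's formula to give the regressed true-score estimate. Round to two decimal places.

Spearman-Brown: ρ = 2r/(1 + r) = 2(0.57)/(1 + 0.57) = 1.140/1.57 = 0.7261 → 0.73
Weight the observed score by reliability and the mean by (1 − reliability): T̂ = 0.73·10 + 0.27·18 = 7.30 + 4.86 = 12.160.

12.16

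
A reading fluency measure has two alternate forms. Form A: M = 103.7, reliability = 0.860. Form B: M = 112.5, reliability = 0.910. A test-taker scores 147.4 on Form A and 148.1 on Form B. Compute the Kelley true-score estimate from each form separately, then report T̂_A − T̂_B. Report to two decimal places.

-3.61

T̂_A = 0.860(147.4) + 0.140(103.7) = 141.2820
T̂_B = 0.910(148.1) + 0.090(112.5) = 144.8960
T̂_A − T̂_B = -3.6140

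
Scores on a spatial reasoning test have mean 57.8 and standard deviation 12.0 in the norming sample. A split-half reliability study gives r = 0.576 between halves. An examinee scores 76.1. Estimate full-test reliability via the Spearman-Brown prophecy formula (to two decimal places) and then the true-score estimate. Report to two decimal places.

Spearman-Brown: ρ = 2r/(1 + r) = 2(0.576)/(1 + 0.576) = 1.1520/1.576 = 0.7310 → 0.73
T̂ = 0.73(76.1) + 0.27(57.8) = 55.553 + 15.606 = 71.159 → 71.16

71.16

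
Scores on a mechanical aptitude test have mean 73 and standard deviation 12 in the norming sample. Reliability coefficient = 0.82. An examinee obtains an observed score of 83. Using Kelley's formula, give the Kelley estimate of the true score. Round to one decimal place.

T̂ = ρX + (1 − ρ)μ
  = 0.82 × 83 + 0.18 × 73
  = 68.06 + 13.14
  = 81.20
  ≈ 81.2

81.2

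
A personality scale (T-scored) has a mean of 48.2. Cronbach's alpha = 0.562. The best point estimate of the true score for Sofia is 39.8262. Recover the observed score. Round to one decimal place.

T̂ = ρX + (1 − ρ)μ  ⇒  X = (T̂ − (1 − ρ)μ) / ρ
X = (39.8262 − 0.438 × 48.2) / 0.562 = (39.8262 − 21.1116) / 0.562 = 18.7146 / 0.562 = 33.300

33.3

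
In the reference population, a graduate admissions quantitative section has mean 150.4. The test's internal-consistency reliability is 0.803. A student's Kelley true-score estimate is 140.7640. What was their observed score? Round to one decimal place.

T̂ = ρX + (1 − ρ)μ  ⇒  X = (T̂ − (1 − ρ)μ) / ρ
X = (140.7640 − 0.197 × 150.4) / 0.803 = (140.7640 − 29.6288) / 0.803 = 111.1352 / 0.803 = 138.400

138.4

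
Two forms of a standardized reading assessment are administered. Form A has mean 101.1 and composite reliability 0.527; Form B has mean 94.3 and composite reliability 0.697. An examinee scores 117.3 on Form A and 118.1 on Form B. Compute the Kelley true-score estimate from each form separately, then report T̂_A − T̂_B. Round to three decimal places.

T̂_A = 0.527(117.3) + 0.473(101.1) = 109.63740
T̂_B = 0.697(118.1) + 0.303(94.3) = 110.88860
T̂_A − T̂_B = -1.25120

-1.251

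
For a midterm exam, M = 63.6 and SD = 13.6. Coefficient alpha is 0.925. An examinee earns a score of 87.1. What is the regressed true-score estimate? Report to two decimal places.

Kelley's formula gives T̂ = 0.925·87.1 + 0.075·63.6 = 80.5675 + 4.7700 = 85.337.

85.34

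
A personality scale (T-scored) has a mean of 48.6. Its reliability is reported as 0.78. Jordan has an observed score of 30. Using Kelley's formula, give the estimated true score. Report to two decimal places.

34.09

T̂ = 0.78(30) + 0.22(48.6) = 23.40 + 10.692 = 34.092 → 34.09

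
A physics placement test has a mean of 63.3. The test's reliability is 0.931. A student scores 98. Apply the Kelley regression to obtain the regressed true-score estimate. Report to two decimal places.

95.61

Kelley's formula gives T̂ = 0.931·98 + 0.069·63.3 = 91.238 + 4.3677 = 95.606.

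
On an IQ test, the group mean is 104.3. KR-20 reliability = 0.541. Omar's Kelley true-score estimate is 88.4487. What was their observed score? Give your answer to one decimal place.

T̂ = ρX + (1 − ρ)μ  ⇒  X = (T̂ − (1 − ρ)μ) / ρ
X = (88.4487 − 0.459 × 104.3) / 0.541 = (88.4487 − 47.8737) / 0.541 = 40.5750 / 0.541 = 75.000

75.0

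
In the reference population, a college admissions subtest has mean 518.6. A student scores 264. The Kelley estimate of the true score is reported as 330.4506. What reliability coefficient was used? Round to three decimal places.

0.739

T̂ = ρX + (1 − ρ)μ  ⇒  T̂ − μ = ρ(X − μ)
ρ = (T̂ − μ)/(X − μ) = (330.4506 − 518.6) / (264 − 518.6) = -188.1494 / -254.6 = 0.73900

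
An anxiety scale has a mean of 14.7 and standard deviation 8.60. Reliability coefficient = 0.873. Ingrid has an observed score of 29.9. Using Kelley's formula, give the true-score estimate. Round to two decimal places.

27.97

T̂ = 0.873(29.9) + 0.127(14.7) = 26.1027 + 1.8669 = 27.970 → 27.97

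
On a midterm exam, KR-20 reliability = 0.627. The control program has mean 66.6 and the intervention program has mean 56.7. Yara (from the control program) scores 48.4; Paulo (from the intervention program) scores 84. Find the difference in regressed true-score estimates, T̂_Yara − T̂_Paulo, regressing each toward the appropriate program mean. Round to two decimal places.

-18.63

T̂_Yara = 0.627(48.4) + 0.373(66.6) = 55.1886
T̂_Paulo = 0.627(84) + 0.373(56.7) = 73.8171
Difference = 55.1886 − 73.8171 = -18.6285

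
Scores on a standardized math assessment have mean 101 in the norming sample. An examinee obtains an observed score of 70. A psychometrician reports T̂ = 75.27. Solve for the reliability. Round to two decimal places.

T̂ = ρX + (1 − ρ)μ  ⇒  T̂ − μ = ρ(X − μ)
ρ = (T̂ − μ)/(X − μ) = (75.27 − 101) / (70 − 101) = -25.73 / -31.0 = 0.8300

0.83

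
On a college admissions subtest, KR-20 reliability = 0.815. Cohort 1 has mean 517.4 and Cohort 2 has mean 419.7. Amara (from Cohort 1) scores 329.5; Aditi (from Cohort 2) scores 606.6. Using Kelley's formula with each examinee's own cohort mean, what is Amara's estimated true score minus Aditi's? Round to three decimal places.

T̂_Amara = 0.815(329.5) + 0.185(517.4) = 364.26150
T̂_Aditi = 0.815(606.6) + 0.185(419.7) = 572.02350
Difference = 364.26150 − 572.02350 = -207.76200

-207.762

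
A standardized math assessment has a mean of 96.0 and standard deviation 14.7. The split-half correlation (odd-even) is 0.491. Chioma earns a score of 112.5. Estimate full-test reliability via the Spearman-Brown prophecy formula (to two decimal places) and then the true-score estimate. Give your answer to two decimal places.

Spearman-Brown: ρ = 2r/(1 + r) = 2(0.491)/(1 + 0.491) = 0.9820/1.491 = 0.6586 → 0.66
T̂ = ρX + (1 − ρ)μ
  = 0.66 × 112.5 + 0.34 × 96.0
  = 74.250 + 32.640
  = 106.890
  ≈ 106.89

106.89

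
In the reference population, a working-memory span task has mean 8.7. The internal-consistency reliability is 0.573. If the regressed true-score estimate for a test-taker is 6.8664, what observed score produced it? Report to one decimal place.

5.5

T̂ = ρX + (1 − ρ)μ  ⇒  X = (T̂ − (1 − ρ)μ) / ρ
X = (6.8664 − 0.427 × 8.7) / 0.573 = (6.8664 − 3.7149) / 0.573 = 3.1515 / 0.573 = 5.500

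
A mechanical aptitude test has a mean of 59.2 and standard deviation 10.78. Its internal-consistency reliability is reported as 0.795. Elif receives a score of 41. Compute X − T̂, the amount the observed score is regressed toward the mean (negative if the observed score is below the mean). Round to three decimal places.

T̂ = ρX + (1 − ρ)μ
  = 0.795 × 41 + 0.205 × 59.2
  = 32.595 + 12.1360
  = 44.73100
  ≈ 44.7310
X − T̂ = 41 − 44.7310 = -3.7310 → -3.731

-3.731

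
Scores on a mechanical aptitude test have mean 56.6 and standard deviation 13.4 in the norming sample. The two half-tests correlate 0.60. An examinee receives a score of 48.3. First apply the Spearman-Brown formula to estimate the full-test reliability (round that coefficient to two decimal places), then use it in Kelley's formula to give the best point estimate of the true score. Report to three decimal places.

Spearman-Brown: ρ = 2r/(1 + r) = 2(0.60)/(1 + 0.60) = 1.200/1.60 = 0.7500 → 0.75
Regress the observed score toward the mean by the unreliability: T̂ = 0.75·48.3 + 0.25·56.6 = 36.225 + 14.150 = 50.3750.

50.375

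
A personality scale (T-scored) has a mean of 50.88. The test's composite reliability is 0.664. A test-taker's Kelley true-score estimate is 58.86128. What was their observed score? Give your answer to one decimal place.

T̂ = ρX + (1 − ρ)μ  ⇒  X = (T̂ − (1 − ρ)μ) / ρ
X = (58.86128 − 0.336 × 50.88) / 0.664 = (58.86128 − 17.09568) / 0.664 = 41.76560 / 0.664 = 62.900

62.9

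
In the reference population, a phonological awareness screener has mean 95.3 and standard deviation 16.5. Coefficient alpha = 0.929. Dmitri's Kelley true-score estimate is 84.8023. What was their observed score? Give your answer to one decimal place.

84.0

T̂ = ρX + (1 − ρ)μ  ⇒  X = (T̂ − (1 − ρ)μ) / ρ
X = (84.8023 − 0.071 × 95.3) / 0.929 = (84.8023 − 6.7663) / 0.929 = 78.0360 / 0.929 = 84.000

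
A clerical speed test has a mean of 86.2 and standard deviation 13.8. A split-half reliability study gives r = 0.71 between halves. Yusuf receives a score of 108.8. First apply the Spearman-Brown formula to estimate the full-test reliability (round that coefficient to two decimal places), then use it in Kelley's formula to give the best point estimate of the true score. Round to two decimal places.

Spearman-Brown: ρ = 2r/(1 + r) = 2(0.71)/(1 + 0.71) = 1.420/1.71 = 0.8304 → 0.83
Regress the observed score toward the mean by the unreliability: T̂ = 0.83·108.8 + 0.17·86.2 = 90.304 + 14.654 = 104.958.

104.96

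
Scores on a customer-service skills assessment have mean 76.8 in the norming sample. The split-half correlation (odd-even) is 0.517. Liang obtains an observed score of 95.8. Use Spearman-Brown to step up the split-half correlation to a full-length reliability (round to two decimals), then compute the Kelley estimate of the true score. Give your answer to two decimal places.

89.72

Spearman-Brown: ρ = 2r/(1 + r) = 2(0.517)/(1 + 0.517) = 1.0340/1.517 = 0.6816 → 0.68
T̂ = ρX + (1 − ρ)μ
  = 0.68 × 95.8 + 0.32 × 76.8
  = 65.144 + 24.576
  = 89.720
  ≈ 89.72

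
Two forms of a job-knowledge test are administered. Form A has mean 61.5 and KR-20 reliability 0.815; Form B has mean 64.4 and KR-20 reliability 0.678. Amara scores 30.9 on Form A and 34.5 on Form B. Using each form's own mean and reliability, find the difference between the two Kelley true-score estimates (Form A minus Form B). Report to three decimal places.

-7.567

T̂_A = 0.815(30.9) + 0.185(61.5) = 36.56100
T̂_B = 0.678(34.5) + 0.322(64.4) = 44.12780
T̂_A − T̂_B = -7.56680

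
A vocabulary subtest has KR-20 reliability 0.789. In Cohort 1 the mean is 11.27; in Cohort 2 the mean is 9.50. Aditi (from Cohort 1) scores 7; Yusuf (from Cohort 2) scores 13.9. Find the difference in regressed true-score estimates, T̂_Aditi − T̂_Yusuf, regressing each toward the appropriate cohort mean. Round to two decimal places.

-5.07

T̂_Aditi = 0.789(7) + 0.211(11.27) = 7.9010
T̂_Yusuf = 0.789(13.9) + 0.211(9.50) = 12.9716
Difference = 7.9010 − 12.9716 = -5.0706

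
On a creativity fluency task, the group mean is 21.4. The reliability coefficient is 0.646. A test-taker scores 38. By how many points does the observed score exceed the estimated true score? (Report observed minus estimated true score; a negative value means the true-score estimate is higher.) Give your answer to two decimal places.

T̂ = 0.646(38) + 0.354(21.4) = 24.548 + 7.5756 = 32.1236 → 32.124
X − T̂ = 38 − 32.124 = 5.876 → 5.88

5.88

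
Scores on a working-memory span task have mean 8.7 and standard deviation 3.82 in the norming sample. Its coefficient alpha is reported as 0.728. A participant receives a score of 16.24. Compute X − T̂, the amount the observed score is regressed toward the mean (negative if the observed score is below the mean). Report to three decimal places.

Kelley's formula gives T̂ = 0.728·16.24 + 0.272·8.7 = 11.82272 + 2.3664 = 14.18912.
X − T̂ = 16.24 − 14.1891 = 2.0509 → 2.051

2.051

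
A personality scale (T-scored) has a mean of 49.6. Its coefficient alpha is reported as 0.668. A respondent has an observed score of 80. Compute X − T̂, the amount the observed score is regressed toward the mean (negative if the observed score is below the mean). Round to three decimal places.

T̂ = ρX + (1 − ρ)μ
  = 0.668 × 80 + 0.332 × 49.6
  = 53.440 + 16.4672
  = 69.90720
  ≈ 69.9072
X − T̂ = 80 − 69.9072 = 10.0928 → 10.093

10.093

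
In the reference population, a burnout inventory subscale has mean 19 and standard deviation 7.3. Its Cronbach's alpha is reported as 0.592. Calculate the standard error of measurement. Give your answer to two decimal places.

SEM = SD · √(1 − ρ) = 7.3 × √0.408 = 7.3 × 0.6387 = 4.663

4.66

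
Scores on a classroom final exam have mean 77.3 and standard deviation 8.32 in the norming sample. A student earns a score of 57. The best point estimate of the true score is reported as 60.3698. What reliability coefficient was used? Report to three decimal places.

T̂ = ρX + (1 − ρ)μ  ⇒  T̂ − μ = ρ(X − μ)
ρ = (T̂ − μ)/(X − μ) = (60.3698 − 77.3) / (57 − 77.3) = -16.9302 / -20.3 = 0.83400

0.834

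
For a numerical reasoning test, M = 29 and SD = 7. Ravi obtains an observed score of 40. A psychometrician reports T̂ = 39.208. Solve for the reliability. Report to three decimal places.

T̂ = ρX + (1 − ρ)μ  ⇒  T̂ − μ = ρ(X − μ)
ρ = (T̂ − μ)/(X − μ) = (39.208 − 29) / (40 − 29) = 10.208 / 11.0 = 0.92800

0.928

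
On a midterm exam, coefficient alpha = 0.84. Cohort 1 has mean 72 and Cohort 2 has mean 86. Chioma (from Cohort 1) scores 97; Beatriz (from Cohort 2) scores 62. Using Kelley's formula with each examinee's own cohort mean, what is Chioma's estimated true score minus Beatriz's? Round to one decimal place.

27.2

T̂_Chioma = 0.84(97) + 0.16(72) = 93.000
T̂_Beatriz = 0.84(62) + 0.16(86) = 65.840
Difference = 93.000 − 65.840 = 27.160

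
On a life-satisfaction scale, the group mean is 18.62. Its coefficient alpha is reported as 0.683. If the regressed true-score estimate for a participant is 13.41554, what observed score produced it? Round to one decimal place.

11.0

T̂ = ρX + (1 − ρ)μ  ⇒  X = (T̂ − (1 − ρ)μ) / ρ
X = (13.41554 − 0.317 × 18.62) / 0.683 = (13.41554 − 5.90254) / 0.683 = 7.51300 / 0.683 = 11.000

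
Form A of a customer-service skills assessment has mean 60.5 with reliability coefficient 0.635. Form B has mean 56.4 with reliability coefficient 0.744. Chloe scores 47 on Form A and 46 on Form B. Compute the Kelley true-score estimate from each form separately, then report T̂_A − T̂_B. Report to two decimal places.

T̂_A = 0.635(47) + 0.365(60.5) = 51.9275
T̂_B = 0.744(46) + 0.256(56.4) = 48.6624
T̂_A − T̂_B = 3.2651

3.27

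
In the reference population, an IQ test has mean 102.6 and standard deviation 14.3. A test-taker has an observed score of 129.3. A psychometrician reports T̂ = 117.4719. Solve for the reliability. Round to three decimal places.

0.557

T̂ = ρX + (1 − ρ)μ  ⇒  T̂ − μ = ρ(X − μ)
ρ = (T̂ − μ)/(X − μ) = (117.4719 − 102.6) / (129.3 − 102.6) = 14.8719 / 26.7 = 0.55700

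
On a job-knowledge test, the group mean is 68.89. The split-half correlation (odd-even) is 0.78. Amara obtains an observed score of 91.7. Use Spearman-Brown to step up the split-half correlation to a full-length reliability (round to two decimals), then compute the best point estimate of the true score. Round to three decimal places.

88.963

Spearman-Brown: ρ = 2r/(1 + r) = 2(0.78)/(1 + 0.78) = 1.560/1.78 = 0.8764 → 0.88
T̂ = ρX + (1 − ρ)μ
  = 0.88 × 91.7 + 0.12 × 68.89
  = 80.696 + 8.2668
  = 88.9628
  ≈ 88.963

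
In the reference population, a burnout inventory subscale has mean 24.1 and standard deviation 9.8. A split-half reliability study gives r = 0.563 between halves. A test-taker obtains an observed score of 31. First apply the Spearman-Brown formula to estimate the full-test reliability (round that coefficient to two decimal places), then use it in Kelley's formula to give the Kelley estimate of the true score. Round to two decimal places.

Spearman-Brown: ρ = 2r/(1 + r) = 2(0.563)/(1 + 0.563) = 1.1260/1.563 = 0.7204 → 0.72
T̂ = 0.72(31) + 0.28(24.1) = 22.32 + 6.748 = 29.068 → 29.07

29.07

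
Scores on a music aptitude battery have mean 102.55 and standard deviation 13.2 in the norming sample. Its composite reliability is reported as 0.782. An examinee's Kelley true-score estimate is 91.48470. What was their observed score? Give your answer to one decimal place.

88.4

T̂ = ρX + (1 − ρ)μ  ⇒  X = (T̂ − (1 − ρ)μ) / ρ
X = (91.48470 − 0.218 × 102.55) / 0.782 = (91.48470 − 22.35590) / 0.782 = 69.12880 / 0.782 = 88.400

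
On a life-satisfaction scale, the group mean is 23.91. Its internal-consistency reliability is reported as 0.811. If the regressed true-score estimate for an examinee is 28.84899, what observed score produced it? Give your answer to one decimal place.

T̂ = ρX + (1 − ρ)μ  ⇒  X = (T̂ − (1 − ρ)μ) / ρ
X = (28.84899 − 0.189 × 23.91) / 0.811 = (28.84899 − 4.51899) / 0.811 = 24.33000 / 0.811 = 30.000

30.0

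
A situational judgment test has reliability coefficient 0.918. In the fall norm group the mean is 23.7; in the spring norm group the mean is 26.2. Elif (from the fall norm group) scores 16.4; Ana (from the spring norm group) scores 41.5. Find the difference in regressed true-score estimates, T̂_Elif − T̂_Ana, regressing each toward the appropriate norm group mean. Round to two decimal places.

T̂_Elif = 0.918(16.4) + 0.082(23.7) = 16.9986
T̂_Ana = 0.918(41.5) + 0.082(26.2) = 40.2454
Difference = 16.9986 − 40.2454 = -23.2468

-23.25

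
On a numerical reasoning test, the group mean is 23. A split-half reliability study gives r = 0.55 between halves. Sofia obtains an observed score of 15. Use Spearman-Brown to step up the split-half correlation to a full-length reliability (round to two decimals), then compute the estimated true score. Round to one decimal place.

17.3

Spearman-Brown: ρ = 2r/(1 + r) = 2(0.55)/(1 + 0.55) = 1.100/1.55 = 0.7097 → 0.71
T̂ = ρX + (1 − ρ)μ
  = 0.71 × 15 + 0.29 × 23
  = 10.65 + 6.67
  = 17.32
  ≈ 17.3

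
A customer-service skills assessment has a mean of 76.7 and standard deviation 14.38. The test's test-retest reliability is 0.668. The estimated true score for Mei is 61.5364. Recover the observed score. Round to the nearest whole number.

T̂ = ρX + (1 − ρ)μ  ⇒  X = (T̂ − (1 − ρ)μ) / ρ
X = (61.5364 − 0.332 × 76.7) / 0.668 = (61.5364 − 25.4644) / 0.668 = 36.0720 / 0.668 = 54.00

54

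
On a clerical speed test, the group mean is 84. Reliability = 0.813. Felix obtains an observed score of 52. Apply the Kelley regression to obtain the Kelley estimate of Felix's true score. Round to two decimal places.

T̂ = ρX + (1 − ρ)μ
  = 0.813 × 52 + 0.187 × 84
  = 42.276 + 15.708
  = 57.984
  ≈ 57.98

57.98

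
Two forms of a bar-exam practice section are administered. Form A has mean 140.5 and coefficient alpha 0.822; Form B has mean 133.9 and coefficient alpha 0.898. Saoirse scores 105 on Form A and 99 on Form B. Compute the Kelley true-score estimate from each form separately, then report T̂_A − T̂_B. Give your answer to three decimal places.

T̂_A = 0.822(105) + 0.178(140.5) = 111.31900
T̂_B = 0.898(99) + 0.102(133.9) = 102.55980
T̂_A − T̂_B = 8.75920

8.759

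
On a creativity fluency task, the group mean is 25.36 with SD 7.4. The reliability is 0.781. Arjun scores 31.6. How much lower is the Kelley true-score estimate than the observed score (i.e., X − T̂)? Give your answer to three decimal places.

1.367

T̂ = 0.781(31.6) + 0.219(25.36) = 24.6796 + 5.55384 = 30.23344 → 30.2334
X − T̂ = 31.6 − 30.2334 = 1.3666 → 1.367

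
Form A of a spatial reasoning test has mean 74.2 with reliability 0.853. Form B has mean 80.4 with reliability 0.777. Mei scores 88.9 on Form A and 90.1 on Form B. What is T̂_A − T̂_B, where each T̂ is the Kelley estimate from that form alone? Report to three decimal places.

T̂_A = 0.853(88.9) + 0.147(74.2) = 86.73910
T̂_B = 0.777(90.1) + 0.223(80.4) = 87.93690
T̂_A − T̂_B = -1.19780

-1.198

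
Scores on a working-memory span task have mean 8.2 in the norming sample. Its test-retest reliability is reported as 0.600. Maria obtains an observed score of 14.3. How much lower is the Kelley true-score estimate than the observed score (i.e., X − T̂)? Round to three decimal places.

2.440

T̂ = 0.600(14.3) + 0.400(8.2) = 8.5800 + 3.2800 = 11.86000 → 11.8600
X − T̂ = 14.3 − 11.8600 = 2.4400 → 2.440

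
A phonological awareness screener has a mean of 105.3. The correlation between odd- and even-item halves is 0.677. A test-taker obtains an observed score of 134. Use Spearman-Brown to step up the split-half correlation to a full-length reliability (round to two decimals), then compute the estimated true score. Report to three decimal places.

128.547

Spearman-Brown: ρ = 2r/(1 + r) = 2(0.677)/(1 + 0.677) = 1.3540/1.677 = 0.8074 → 0.81
T̂ = 0.81(134) + 0.19(105.3) = 108.54 + 20.007 = 128.5470 → 128.547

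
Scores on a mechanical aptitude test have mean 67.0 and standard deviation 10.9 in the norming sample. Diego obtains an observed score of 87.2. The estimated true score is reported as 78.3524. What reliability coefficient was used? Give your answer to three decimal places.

0.562

T̂ = ρX + (1 − ρ)μ  ⇒  T̂ − μ = ρ(X − μ)
ρ = (T̂ − μ)/(X − μ) = (78.3524 − 67.0) / (87.2 − 67.0) = 11.3524 / 20.2 = 0.56200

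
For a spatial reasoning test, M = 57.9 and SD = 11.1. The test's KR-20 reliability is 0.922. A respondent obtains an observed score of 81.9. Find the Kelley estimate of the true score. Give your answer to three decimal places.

80.028

T̂ = 0.922(81.9) + 0.078(57.9) = 75.5118 + 4.5162 = 80.0280 → 80.028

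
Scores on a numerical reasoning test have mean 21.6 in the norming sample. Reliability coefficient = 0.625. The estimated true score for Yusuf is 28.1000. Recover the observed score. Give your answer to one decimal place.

T̂ = ρX + (1 − ρ)μ  ⇒  X = (T̂ − (1 − ρ)μ) / ρ
X = (28.1000 − 0.375 × 21.6) / 0.625 = (28.1000 − 8.1000) / 0.625 = 20.0000 / 0.625 = 32.000

32.0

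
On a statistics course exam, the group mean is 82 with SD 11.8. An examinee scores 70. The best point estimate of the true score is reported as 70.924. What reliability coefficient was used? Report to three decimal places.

0.923

T̂ = ρX + (1 − ρ)μ  ⇒  T̂ − μ = ρ(X − μ)
ρ = (T̂ − μ)/(X − μ) = (70.924 − 82) / (70 − 82) = -11.076 / -12.0 = 0.92300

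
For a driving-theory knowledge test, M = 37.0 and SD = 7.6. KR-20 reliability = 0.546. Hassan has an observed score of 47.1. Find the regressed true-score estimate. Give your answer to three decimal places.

42.515

T̂ = 0.546(47.1) + 0.454(37.0) = 25.7166 + 16.7980 = 42.5146 → 42.515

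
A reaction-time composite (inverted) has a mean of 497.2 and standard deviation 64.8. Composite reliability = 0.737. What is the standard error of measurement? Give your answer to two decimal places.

SEM = SD · √(1 − ρ) = 64.8 × √0.263 = 64.8 × 0.5128 = 33.232

33.23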